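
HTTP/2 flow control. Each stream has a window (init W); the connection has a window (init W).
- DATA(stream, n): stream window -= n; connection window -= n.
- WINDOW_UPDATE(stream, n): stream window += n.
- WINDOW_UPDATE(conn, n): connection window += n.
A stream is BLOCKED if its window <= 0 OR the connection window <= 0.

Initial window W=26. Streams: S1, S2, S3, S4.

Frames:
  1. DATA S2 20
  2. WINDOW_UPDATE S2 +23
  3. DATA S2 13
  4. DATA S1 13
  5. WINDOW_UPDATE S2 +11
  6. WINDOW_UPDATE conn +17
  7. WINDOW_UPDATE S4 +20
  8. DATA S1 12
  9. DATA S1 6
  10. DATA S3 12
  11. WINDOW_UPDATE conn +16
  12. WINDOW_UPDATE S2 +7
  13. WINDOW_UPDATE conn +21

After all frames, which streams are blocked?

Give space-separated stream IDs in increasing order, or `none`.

Op 1: conn=6 S1=26 S2=6 S3=26 S4=26 blocked=[]
Op 2: conn=6 S1=26 S2=29 S3=26 S4=26 blocked=[]
Op 3: conn=-7 S1=26 S2=16 S3=26 S4=26 blocked=[1, 2, 3, 4]
Op 4: conn=-20 S1=13 S2=16 S3=26 S4=26 blocked=[1, 2, 3, 4]
Op 5: conn=-20 S1=13 S2=27 S3=26 S4=26 blocked=[1, 2, 3, 4]
Op 6: conn=-3 S1=13 S2=27 S3=26 S4=26 blocked=[1, 2, 3, 4]
Op 7: conn=-3 S1=13 S2=27 S3=26 S4=46 blocked=[1, 2, 3, 4]
Op 8: conn=-15 S1=1 S2=27 S3=26 S4=46 blocked=[1, 2, 3, 4]
Op 9: conn=-21 S1=-5 S2=27 S3=26 S4=46 blocked=[1, 2, 3, 4]
Op 10: conn=-33 S1=-5 S2=27 S3=14 S4=46 blocked=[1, 2, 3, 4]
Op 11: conn=-17 S1=-5 S2=27 S3=14 S4=46 blocked=[1, 2, 3, 4]
Op 12: conn=-17 S1=-5 S2=34 S3=14 S4=46 blocked=[1, 2, 3, 4]
Op 13: conn=4 S1=-5 S2=34 S3=14 S4=46 blocked=[1]

Answer: S1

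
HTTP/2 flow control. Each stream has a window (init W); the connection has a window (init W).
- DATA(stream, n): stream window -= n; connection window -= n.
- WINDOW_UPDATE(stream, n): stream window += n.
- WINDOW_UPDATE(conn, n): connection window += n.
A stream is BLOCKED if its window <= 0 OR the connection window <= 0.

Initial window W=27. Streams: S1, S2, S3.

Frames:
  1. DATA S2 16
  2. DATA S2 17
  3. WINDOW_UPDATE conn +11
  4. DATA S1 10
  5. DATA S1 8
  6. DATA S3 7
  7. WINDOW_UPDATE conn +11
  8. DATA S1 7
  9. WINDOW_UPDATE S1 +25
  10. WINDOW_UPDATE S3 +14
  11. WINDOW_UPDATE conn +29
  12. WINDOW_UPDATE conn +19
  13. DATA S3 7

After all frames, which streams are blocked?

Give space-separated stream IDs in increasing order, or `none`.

Op 1: conn=11 S1=27 S2=11 S3=27 blocked=[]
Op 2: conn=-6 S1=27 S2=-6 S3=27 blocked=[1, 2, 3]
Op 3: conn=5 S1=27 S2=-6 S3=27 blocked=[2]
Op 4: conn=-5 S1=17 S2=-6 S3=27 blocked=[1, 2, 3]
Op 5: conn=-13 S1=9 S2=-6 S3=27 blocked=[1, 2, 3]
Op 6: conn=-20 S1=9 S2=-6 S3=20 blocked=[1, 2, 3]
Op 7: conn=-9 S1=9 S2=-6 S3=20 blocked=[1, 2, 3]
Op 8: conn=-16 S1=2 S2=-6 S3=20 blocked=[1, 2, 3]
Op 9: conn=-16 S1=27 S2=-6 S3=20 blocked=[1, 2, 3]
Op 10: conn=-16 S1=27 S2=-6 S3=34 blocked=[1, 2, 3]
Op 11: conn=13 S1=27 S2=-6 S3=34 blocked=[2]
Op 12: conn=32 S1=27 S2=-6 S3=34 blocked=[2]
Op 13: conn=25 S1=27 S2=-6 S3=27 blocked=[2]

Answer: S2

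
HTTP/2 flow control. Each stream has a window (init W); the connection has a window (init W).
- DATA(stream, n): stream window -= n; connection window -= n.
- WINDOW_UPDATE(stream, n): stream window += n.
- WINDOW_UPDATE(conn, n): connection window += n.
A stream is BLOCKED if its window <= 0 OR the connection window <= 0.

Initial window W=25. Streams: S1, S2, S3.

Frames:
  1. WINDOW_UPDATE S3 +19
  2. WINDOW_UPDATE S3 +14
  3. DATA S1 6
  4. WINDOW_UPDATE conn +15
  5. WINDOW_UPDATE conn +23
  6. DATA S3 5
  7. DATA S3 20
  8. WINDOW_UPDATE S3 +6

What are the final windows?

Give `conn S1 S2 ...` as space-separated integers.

Op 1: conn=25 S1=25 S2=25 S3=44 blocked=[]
Op 2: conn=25 S1=25 S2=25 S3=58 blocked=[]
Op 3: conn=19 S1=19 S2=25 S3=58 blocked=[]
Op 4: conn=34 S1=19 S2=25 S3=58 blocked=[]
Op 5: conn=57 S1=19 S2=25 S3=58 blocked=[]
Op 6: conn=52 S1=19 S2=25 S3=53 blocked=[]
Op 7: conn=32 S1=19 S2=25 S3=33 blocked=[]
Op 8: conn=32 S1=19 S2=25 S3=39 blocked=[]

Answer: 32 19 25 39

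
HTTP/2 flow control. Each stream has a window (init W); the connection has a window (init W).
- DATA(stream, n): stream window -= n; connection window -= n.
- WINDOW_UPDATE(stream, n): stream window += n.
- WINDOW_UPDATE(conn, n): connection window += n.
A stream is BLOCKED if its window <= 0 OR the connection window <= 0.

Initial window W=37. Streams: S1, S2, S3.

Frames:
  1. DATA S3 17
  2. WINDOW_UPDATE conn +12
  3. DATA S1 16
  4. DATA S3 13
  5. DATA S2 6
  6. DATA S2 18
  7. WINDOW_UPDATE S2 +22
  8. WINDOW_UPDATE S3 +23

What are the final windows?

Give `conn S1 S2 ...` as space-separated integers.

Answer: -21 21 35 30

Derivation:
Op 1: conn=20 S1=37 S2=37 S3=20 blocked=[]
Op 2: conn=32 S1=37 S2=37 S3=20 blocked=[]
Op 3: conn=16 S1=21 S2=37 S3=20 blocked=[]
Op 4: conn=3 S1=21 S2=37 S3=7 blocked=[]
Op 5: conn=-3 S1=21 S2=31 S3=7 blocked=[1, 2, 3]
Op 6: conn=-21 S1=21 S2=13 S3=7 blocked=[1, 2, 3]
Op 7: conn=-21 S1=21 S2=35 S3=7 blocked=[1, 2, 3]
Op 8: conn=-21 S1=21 S2=35 S3=30 blocked=[1, 2, 3]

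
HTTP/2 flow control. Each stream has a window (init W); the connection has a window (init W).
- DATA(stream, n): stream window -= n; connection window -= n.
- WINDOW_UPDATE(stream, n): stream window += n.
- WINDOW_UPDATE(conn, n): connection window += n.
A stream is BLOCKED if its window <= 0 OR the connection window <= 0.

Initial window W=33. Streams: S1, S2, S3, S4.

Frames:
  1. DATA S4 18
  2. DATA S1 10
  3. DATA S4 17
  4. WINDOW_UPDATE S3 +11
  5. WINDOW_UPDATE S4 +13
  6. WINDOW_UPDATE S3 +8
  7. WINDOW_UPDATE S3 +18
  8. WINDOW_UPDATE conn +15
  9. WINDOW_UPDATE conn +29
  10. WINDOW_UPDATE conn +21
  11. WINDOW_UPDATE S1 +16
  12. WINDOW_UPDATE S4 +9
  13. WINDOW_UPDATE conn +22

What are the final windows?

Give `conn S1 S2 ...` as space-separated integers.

Op 1: conn=15 S1=33 S2=33 S3=33 S4=15 blocked=[]
Op 2: conn=5 S1=23 S2=33 S3=33 S4=15 blocked=[]
Op 3: conn=-12 S1=23 S2=33 S3=33 S4=-2 blocked=[1, 2, 3, 4]
Op 4: conn=-12 S1=23 S2=33 S3=44 S4=-2 blocked=[1, 2, 3, 4]
Op 5: conn=-12 S1=23 S2=33 S3=44 S4=11 blocked=[1, 2, 3, 4]
Op 6: conn=-12 S1=23 S2=33 S3=52 S4=11 blocked=[1, 2, 3, 4]
Op 7: conn=-12 S1=23 S2=33 S3=70 S4=11 blocked=[1, 2, 3, 4]
Op 8: conn=3 S1=23 S2=33 S3=70 S4=11 blocked=[]
Op 9: conn=32 S1=23 S2=33 S3=70 S4=11 blocked=[]
Op 10: conn=53 S1=23 S2=33 S3=70 S4=11 blocked=[]
Op 11: conn=53 S1=39 S2=33 S3=70 S4=11 blocked=[]
Op 12: conn=53 S1=39 S2=33 S3=70 S4=20 blocked=[]
Op 13: conn=75 S1=39 S2=33 S3=70 S4=20 blocked=[]

Answer: 75 39 33 70 20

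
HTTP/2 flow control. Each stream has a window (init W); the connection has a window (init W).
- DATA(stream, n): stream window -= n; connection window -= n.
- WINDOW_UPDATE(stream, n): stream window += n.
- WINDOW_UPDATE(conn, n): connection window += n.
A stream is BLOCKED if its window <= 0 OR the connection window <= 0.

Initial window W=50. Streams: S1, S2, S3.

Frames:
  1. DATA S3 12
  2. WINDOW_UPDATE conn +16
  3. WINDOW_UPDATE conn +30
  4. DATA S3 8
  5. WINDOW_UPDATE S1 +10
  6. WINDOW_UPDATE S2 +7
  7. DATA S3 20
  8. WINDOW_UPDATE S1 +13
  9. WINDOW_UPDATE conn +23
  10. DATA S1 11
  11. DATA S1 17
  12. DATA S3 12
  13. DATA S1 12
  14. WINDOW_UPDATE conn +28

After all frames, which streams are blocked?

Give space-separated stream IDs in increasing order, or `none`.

Answer: S3

Derivation:
Op 1: conn=38 S1=50 S2=50 S3=38 blocked=[]
Op 2: conn=54 S1=50 S2=50 S3=38 blocked=[]
Op 3: conn=84 S1=50 S2=50 S3=38 blocked=[]
Op 4: conn=76 S1=50 S2=50 S3=30 blocked=[]
Op 5: conn=76 S1=60 S2=50 S3=30 blocked=[]
Op 6: conn=76 S1=60 S2=57 S3=30 blocked=[]
Op 7: conn=56 S1=60 S2=57 S3=10 blocked=[]
Op 8: conn=56 S1=73 S2=57 S3=10 blocked=[]
Op 9: conn=79 S1=73 S2=57 S3=10 blocked=[]
Op 10: conn=68 S1=62 S2=57 S3=10 blocked=[]
Op 11: conn=51 S1=45 S2=57 S3=10 blocked=[]
Op 12: conn=39 S1=45 S2=57 S3=-2 blocked=[3]
Op 13: conn=27 S1=33 S2=57 S3=-2 blocked=[3]
Op 14: conn=55 S1=33 S2=57 S3=-2 blocked=[3]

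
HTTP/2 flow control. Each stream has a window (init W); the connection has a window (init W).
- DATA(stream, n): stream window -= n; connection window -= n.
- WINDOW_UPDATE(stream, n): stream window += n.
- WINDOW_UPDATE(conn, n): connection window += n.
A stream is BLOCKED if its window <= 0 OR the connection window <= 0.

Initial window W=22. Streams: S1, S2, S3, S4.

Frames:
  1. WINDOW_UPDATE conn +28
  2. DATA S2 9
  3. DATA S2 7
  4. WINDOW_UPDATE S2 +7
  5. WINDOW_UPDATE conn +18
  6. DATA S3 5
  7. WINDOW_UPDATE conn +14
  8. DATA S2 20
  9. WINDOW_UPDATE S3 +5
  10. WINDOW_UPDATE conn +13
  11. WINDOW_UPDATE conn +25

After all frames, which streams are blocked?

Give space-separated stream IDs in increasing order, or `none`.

Answer: S2

Derivation:
Op 1: conn=50 S1=22 S2=22 S3=22 S4=22 blocked=[]
Op 2: conn=41 S1=22 S2=13 S3=22 S4=22 blocked=[]
Op 3: conn=34 S1=22 S2=6 S3=22 S4=22 blocked=[]
Op 4: conn=34 S1=22 S2=13 S3=22 S4=22 blocked=[]
Op 5: conn=52 S1=22 S2=13 S3=22 S4=22 blocked=[]
Op 6: conn=47 S1=22 S2=13 S3=17 S4=22 blocked=[]
Op 7: conn=61 S1=22 S2=13 S3=17 S4=22 blocked=[]
Op 8: conn=41 S1=22 S2=-7 S3=17 S4=22 blocked=[2]
Op 9: conn=41 S1=22 S2=-7 S3=22 S4=22 blocked=[2]
Op 10: conn=54 S1=22 S2=-7 S3=22 S4=22 blocked=[2]
Op 11: conn=79 S1=22 S2=-7 S3=22 S4=22 blocked=[2]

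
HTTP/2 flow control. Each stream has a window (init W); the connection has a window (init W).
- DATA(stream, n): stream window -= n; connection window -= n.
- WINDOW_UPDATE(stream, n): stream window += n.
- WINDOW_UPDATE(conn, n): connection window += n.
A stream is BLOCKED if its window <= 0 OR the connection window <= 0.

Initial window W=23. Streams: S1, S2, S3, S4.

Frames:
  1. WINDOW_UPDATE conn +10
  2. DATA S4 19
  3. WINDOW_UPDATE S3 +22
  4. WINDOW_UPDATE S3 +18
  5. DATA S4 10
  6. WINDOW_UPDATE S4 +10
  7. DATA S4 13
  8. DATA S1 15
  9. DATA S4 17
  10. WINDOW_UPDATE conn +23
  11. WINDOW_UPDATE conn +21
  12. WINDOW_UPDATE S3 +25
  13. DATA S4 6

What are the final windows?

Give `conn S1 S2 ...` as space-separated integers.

Answer: -3 8 23 88 -32

Derivation:
Op 1: conn=33 S1=23 S2=23 S3=23 S4=23 blocked=[]
Op 2: conn=14 S1=23 S2=23 S3=23 S4=4 blocked=[]
Op 3: conn=14 S1=23 S2=23 S3=45 S4=4 blocked=[]
Op 4: conn=14 S1=23 S2=23 S3=63 S4=4 blocked=[]
Op 5: conn=4 S1=23 S2=23 S3=63 S4=-6 blocked=[4]
Op 6: conn=4 S1=23 S2=23 S3=63 S4=4 blocked=[]
Op 7: conn=-9 S1=23 S2=23 S3=63 S4=-9 blocked=[1, 2, 3, 4]
Op 8: conn=-24 S1=8 S2=23 S3=63 S4=-9 blocked=[1, 2, 3, 4]
Op 9: conn=-41 S1=8 S2=23 S3=63 S4=-26 blocked=[1, 2, 3, 4]
Op 10: conn=-18 S1=8 S2=23 S3=63 S4=-26 blocked=[1, 2, 3, 4]
Op 11: conn=3 S1=8 S2=23 S3=63 S4=-26 blocked=[4]
Op 12: conn=3 S1=8 S2=23 S3=88 S4=-26 blocked=[4]
Op 13: conn=-3 S1=8 S2=23 S3=88 S4=-32 blocked=[1, 2, 3, 4]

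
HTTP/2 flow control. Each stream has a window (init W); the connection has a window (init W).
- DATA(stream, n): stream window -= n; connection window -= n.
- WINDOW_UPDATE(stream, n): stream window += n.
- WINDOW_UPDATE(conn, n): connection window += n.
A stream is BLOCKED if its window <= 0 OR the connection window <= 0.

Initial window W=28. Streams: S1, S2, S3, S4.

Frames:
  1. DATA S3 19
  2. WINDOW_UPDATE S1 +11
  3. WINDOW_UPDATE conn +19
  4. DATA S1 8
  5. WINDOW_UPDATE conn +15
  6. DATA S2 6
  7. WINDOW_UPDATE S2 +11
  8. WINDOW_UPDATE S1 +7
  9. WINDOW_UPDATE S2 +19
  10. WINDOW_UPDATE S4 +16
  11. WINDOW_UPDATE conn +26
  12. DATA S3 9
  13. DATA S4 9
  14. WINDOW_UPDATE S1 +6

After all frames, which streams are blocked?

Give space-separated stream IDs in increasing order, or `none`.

Answer: S3

Derivation:
Op 1: conn=9 S1=28 S2=28 S3=9 S4=28 blocked=[]
Op 2: conn=9 S1=39 S2=28 S3=9 S4=28 blocked=[]
Op 3: conn=28 S1=39 S2=28 S3=9 S4=28 blocked=[]
Op 4: conn=20 S1=31 S2=28 S3=9 S4=28 blocked=[]
Op 5: conn=35 S1=31 S2=28 S3=9 S4=28 blocked=[]
Op 6: conn=29 S1=31 S2=22 S3=9 S4=28 blocked=[]
Op 7: conn=29 S1=31 S2=33 S3=9 S4=28 blocked=[]
Op 8: conn=29 S1=38 S2=33 S3=9 S4=28 blocked=[]
Op 9: conn=29 S1=38 S2=52 S3=9 S4=28 blocked=[]
Op 10: conn=29 S1=38 S2=52 S3=9 S4=44 blocked=[]
Op 11: conn=55 S1=38 S2=52 S3=9 S4=44 blocked=[]
Op 12: conn=46 S1=38 S2=52 S3=0 S4=44 blocked=[3]
Op 13: conn=37 S1=38 S2=52 S3=0 S4=35 blocked=[3]
Op 14: conn=37 S1=44 S2=52 S3=0 S4=35 blocked=[3]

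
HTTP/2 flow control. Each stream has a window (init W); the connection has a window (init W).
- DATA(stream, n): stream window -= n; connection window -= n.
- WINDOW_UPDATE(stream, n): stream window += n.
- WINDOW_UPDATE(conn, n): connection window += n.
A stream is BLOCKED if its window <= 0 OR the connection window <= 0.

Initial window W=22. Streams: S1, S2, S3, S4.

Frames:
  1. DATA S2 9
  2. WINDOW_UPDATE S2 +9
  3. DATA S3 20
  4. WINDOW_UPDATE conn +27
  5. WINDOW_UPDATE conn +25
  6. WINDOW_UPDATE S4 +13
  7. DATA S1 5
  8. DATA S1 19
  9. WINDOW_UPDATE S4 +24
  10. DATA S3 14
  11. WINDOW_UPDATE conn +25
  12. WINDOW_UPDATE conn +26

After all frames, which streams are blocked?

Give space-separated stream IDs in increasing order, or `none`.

Op 1: conn=13 S1=22 S2=13 S3=22 S4=22 blocked=[]
Op 2: conn=13 S1=22 S2=22 S3=22 S4=22 blocked=[]
Op 3: conn=-7 S1=22 S2=22 S3=2 S4=22 blocked=[1, 2, 3, 4]
Op 4: conn=20 S1=22 S2=22 S3=2 S4=22 blocked=[]
Op 5: conn=45 S1=22 S2=22 S3=2 S4=22 blocked=[]
Op 6: conn=45 S1=22 S2=22 S3=2 S4=35 blocked=[]
Op 7: conn=40 S1=17 S2=22 S3=2 S4=35 blocked=[]
Op 8: conn=21 S1=-2 S2=22 S3=2 S4=35 blocked=[1]
Op 9: conn=21 S1=-2 S2=22 S3=2 S4=59 blocked=[1]
Op 10: conn=7 S1=-2 S2=22 S3=-12 S4=59 blocked=[1, 3]
Op 11: conn=32 S1=-2 S2=22 S3=-12 S4=59 blocked=[1, 3]
Op 12: conn=58 S1=-2 S2=22 S3=-12 S4=59 blocked=[1, 3]

Answer: S1 S3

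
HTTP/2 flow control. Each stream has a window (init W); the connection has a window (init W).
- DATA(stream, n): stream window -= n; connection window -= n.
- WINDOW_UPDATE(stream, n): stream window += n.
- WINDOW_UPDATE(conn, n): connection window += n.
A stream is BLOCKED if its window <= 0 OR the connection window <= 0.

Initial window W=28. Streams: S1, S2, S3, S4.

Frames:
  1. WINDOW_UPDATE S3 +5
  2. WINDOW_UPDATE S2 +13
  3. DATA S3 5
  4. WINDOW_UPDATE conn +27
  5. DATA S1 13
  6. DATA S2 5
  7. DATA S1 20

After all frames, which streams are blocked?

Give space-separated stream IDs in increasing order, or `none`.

Op 1: conn=28 S1=28 S2=28 S3=33 S4=28 blocked=[]
Op 2: conn=28 S1=28 S2=41 S3=33 S4=28 blocked=[]
Op 3: conn=23 S1=28 S2=41 S3=28 S4=28 blocked=[]
Op 4: conn=50 S1=28 S2=41 S3=28 S4=28 blocked=[]
Op 5: conn=37 S1=15 S2=41 S3=28 S4=28 blocked=[]
Op 6: conn=32 S1=15 S2=36 S3=28 S4=28 blocked=[]
Op 7: conn=12 S1=-5 S2=36 S3=28 S4=28 blocked=[1]

Answer: S1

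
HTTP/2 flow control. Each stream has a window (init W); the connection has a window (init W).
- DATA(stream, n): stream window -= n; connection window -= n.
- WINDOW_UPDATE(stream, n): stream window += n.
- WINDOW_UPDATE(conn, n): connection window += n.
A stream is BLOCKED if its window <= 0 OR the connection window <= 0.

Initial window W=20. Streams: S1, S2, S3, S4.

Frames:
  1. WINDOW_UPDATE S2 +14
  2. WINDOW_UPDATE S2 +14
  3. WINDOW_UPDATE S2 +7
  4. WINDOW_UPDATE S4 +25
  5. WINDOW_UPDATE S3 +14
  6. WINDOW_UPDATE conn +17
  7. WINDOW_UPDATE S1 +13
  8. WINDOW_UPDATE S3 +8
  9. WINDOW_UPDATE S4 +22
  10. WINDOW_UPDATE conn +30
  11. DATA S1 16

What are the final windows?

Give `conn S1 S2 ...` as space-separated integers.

Op 1: conn=20 S1=20 S2=34 S3=20 S4=20 blocked=[]
Op 2: conn=20 S1=20 S2=48 S3=20 S4=20 blocked=[]
Op 3: conn=20 S1=20 S2=55 S3=20 S4=20 blocked=[]
Op 4: conn=20 S1=20 S2=55 S3=20 S4=45 blocked=[]
Op 5: conn=20 S1=20 S2=55 S3=34 S4=45 blocked=[]
Op 6: conn=37 S1=20 S2=55 S3=34 S4=45 blocked=[]
Op 7: conn=37 S1=33 S2=55 S3=34 S4=45 blocked=[]
Op 8: conn=37 S1=33 S2=55 S3=42 S4=45 blocked=[]
Op 9: conn=37 S1=33 S2=55 S3=42 S4=67 blocked=[]
Op 10: conn=67 S1=33 S2=55 S3=42 S4=67 blocked=[]
Op 11: conn=51 S1=17 S2=55 S3=42 S4=67 blocked=[]

Answer: 51 17 55 42 67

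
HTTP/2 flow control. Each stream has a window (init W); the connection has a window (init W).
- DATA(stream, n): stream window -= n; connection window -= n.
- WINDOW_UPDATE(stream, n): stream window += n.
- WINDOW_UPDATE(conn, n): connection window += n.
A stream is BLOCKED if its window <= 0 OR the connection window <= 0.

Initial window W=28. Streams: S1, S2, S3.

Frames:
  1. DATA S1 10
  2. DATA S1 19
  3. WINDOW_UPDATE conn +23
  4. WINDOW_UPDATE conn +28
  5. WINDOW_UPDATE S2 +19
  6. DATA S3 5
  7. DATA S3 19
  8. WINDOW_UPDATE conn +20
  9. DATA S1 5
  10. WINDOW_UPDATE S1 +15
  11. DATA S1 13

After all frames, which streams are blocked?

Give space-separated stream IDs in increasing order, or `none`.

Op 1: conn=18 S1=18 S2=28 S3=28 blocked=[]
Op 2: conn=-1 S1=-1 S2=28 S3=28 blocked=[1, 2, 3]
Op 3: conn=22 S1=-1 S2=28 S3=28 blocked=[1]
Op 4: conn=50 S1=-1 S2=28 S3=28 blocked=[1]
Op 5: conn=50 S1=-1 S2=47 S3=28 blocked=[1]
Op 6: conn=45 S1=-1 S2=47 S3=23 blocked=[1]
Op 7: conn=26 S1=-1 S2=47 S3=4 blocked=[1]
Op 8: conn=46 S1=-1 S2=47 S3=4 blocked=[1]
Op 9: conn=41 S1=-6 S2=47 S3=4 blocked=[1]
Op 10: conn=41 S1=9 S2=47 S3=4 blocked=[]
Op 11: conn=28 S1=-4 S2=47 S3=4 blocked=[1]

Answer: S1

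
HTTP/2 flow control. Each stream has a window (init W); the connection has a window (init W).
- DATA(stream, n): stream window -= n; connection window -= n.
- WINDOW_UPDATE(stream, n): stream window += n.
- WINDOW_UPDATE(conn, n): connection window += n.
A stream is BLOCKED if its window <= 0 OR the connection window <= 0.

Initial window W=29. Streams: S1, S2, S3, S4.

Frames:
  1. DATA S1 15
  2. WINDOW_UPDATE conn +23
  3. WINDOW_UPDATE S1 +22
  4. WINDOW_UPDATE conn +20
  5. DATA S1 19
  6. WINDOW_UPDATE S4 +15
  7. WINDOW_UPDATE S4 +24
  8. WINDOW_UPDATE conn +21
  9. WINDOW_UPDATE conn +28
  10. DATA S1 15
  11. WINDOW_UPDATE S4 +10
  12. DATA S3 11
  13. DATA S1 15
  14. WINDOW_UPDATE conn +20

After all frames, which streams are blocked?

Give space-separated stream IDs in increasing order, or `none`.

Op 1: conn=14 S1=14 S2=29 S3=29 S4=29 blocked=[]
Op 2: conn=37 S1=14 S2=29 S3=29 S4=29 blocked=[]
Op 3: conn=37 S1=36 S2=29 S3=29 S4=29 blocked=[]
Op 4: conn=57 S1=36 S2=29 S3=29 S4=29 blocked=[]
Op 5: conn=38 S1=17 S2=29 S3=29 S4=29 blocked=[]
Op 6: conn=38 S1=17 S2=29 S3=29 S4=44 blocked=[]
Op 7: conn=38 S1=17 S2=29 S3=29 S4=68 blocked=[]
Op 8: conn=59 S1=17 S2=29 S3=29 S4=68 blocked=[]
Op 9: conn=87 S1=17 S2=29 S3=29 S4=68 blocked=[]
Op 10: conn=72 S1=2 S2=29 S3=29 S4=68 blocked=[]
Op 11: conn=72 S1=2 S2=29 S3=29 S4=78 blocked=[]
Op 12: conn=61 S1=2 S2=29 S3=18 S4=78 blocked=[]
Op 13: conn=46 S1=-13 S2=29 S3=18 S4=78 blocked=[1]
Op 14: conn=66 S1=-13 S2=29 S3=18 S4=78 blocked=[1]

Answer: S1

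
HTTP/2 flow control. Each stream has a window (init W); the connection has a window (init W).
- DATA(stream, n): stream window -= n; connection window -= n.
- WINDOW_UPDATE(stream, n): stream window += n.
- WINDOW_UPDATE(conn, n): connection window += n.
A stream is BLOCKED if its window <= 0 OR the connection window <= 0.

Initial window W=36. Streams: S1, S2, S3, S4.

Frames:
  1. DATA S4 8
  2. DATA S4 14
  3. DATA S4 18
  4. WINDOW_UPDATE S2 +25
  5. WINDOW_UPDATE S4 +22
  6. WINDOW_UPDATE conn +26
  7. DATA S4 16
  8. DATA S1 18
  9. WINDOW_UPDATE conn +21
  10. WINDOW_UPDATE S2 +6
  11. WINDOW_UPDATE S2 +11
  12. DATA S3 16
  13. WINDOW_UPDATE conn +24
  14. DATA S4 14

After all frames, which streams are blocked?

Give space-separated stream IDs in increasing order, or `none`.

Answer: S4

Derivation:
Op 1: conn=28 S1=36 S2=36 S3=36 S4=28 blocked=[]
Op 2: conn=14 S1=36 S2=36 S3=36 S4=14 blocked=[]
Op 3: conn=-4 S1=36 S2=36 S3=36 S4=-4 blocked=[1, 2, 3, 4]
Op 4: conn=-4 S1=36 S2=61 S3=36 S4=-4 blocked=[1, 2, 3, 4]
Op 5: conn=-4 S1=36 S2=61 S3=36 S4=18 blocked=[1, 2, 3, 4]
Op 6: conn=22 S1=36 S2=61 S3=36 S4=18 blocked=[]
Op 7: conn=6 S1=36 S2=61 S3=36 S4=2 blocked=[]
Op 8: conn=-12 S1=18 S2=61 S3=36 S4=2 blocked=[1, 2, 3, 4]
Op 9: conn=9 S1=18 S2=61 S3=36 S4=2 blocked=[]
Op 10: conn=9 S1=18 S2=67 S3=36 S4=2 blocked=[]
Op 11: conn=9 S1=18 S2=78 S3=36 S4=2 blocked=[]
Op 12: conn=-7 S1=18 S2=78 S3=20 S4=2 blocked=[1, 2, 3, 4]
Op 13: conn=17 S1=18 S2=78 S3=20 S4=2 blocked=[]
Op 14: conn=3 S1=18 S2=78 S3=20 S4=-12 blocked=[4]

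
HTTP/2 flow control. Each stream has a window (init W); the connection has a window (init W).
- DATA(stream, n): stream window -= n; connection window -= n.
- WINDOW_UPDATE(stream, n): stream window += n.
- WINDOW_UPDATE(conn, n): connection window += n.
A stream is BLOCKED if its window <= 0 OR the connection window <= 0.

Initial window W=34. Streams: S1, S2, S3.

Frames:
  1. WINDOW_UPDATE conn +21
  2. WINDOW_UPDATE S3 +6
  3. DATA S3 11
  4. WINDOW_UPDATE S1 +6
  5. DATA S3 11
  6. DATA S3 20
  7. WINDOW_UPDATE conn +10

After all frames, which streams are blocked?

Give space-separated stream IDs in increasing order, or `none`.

Answer: S3

Derivation:
Op 1: conn=55 S1=34 S2=34 S3=34 blocked=[]
Op 2: conn=55 S1=34 S2=34 S3=40 blocked=[]
Op 3: conn=44 S1=34 S2=34 S3=29 blocked=[]
Op 4: conn=44 S1=40 S2=34 S3=29 blocked=[]
Op 5: conn=33 S1=40 S2=34 S3=18 blocked=[]
Op 6: conn=13 S1=40 S2=34 S3=-2 blocked=[3]
Op 7: conn=23 S1=40 S2=34 S3=-2 blocked=[3]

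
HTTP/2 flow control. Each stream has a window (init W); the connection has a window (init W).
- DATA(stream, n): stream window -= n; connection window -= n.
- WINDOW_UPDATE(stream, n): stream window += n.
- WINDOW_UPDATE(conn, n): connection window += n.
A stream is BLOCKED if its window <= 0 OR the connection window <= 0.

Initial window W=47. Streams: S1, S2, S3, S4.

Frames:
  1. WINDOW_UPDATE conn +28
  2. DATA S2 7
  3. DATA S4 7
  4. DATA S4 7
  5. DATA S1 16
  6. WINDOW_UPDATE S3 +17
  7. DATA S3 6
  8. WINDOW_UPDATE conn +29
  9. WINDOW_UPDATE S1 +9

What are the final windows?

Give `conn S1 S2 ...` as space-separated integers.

Answer: 61 40 40 58 33

Derivation:
Op 1: conn=75 S1=47 S2=47 S3=47 S4=47 blocked=[]
Op 2: conn=68 S1=47 S2=40 S3=47 S4=47 blocked=[]
Op 3: conn=61 S1=47 S2=40 S3=47 S4=40 blocked=[]
Op 4: conn=54 S1=47 S2=40 S3=47 S4=33 blocked=[]
Op 5: conn=38 S1=31 S2=40 S3=47 S4=33 blocked=[]
Op 6: conn=38 S1=31 S2=40 S3=64 S4=33 blocked=[]
Op 7: conn=32 S1=31 S2=40 S3=58 S4=33 blocked=[]
Op 8: conn=61 S1=31 S2=40 S3=58 S4=33 blocked=[]
Op 9: conn=61 S1=40 S2=40 S3=58 S4=33 blocked=[]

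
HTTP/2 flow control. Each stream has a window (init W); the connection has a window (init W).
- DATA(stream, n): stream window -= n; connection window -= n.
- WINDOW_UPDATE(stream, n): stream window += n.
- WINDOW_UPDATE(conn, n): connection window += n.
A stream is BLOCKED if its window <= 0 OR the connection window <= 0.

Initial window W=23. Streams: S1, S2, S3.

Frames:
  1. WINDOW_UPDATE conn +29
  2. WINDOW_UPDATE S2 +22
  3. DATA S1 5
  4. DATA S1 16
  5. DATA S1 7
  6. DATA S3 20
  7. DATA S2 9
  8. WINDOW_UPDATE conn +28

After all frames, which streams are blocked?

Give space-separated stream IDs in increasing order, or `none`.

Answer: S1

Derivation:
Op 1: conn=52 S1=23 S2=23 S3=23 blocked=[]
Op 2: conn=52 S1=23 S2=45 S3=23 blocked=[]
Op 3: conn=47 S1=18 S2=45 S3=23 blocked=[]
Op 4: conn=31 S1=2 S2=45 S3=23 blocked=[]
Op 5: conn=24 S1=-5 S2=45 S3=23 blocked=[1]
Op 6: conn=4 S1=-5 S2=45 S3=3 blocked=[1]
Op 7: conn=-5 S1=-5 S2=36 S3=3 blocked=[1, 2, 3]
Op 8: conn=23 S1=-5 S2=36 S3=3 blocked=[1]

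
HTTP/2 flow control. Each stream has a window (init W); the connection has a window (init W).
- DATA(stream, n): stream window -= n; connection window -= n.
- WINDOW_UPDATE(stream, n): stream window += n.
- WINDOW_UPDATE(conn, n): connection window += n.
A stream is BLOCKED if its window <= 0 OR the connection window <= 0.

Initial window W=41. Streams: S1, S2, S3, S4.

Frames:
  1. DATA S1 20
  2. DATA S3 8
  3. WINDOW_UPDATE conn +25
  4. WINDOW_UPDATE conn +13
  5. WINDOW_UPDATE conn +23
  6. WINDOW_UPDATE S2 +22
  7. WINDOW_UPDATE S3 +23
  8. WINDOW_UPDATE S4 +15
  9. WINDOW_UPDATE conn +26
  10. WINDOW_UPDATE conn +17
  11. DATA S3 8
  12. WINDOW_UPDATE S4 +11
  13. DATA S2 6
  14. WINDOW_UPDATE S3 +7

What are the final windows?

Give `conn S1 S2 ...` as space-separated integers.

Answer: 103 21 57 55 67

Derivation:
Op 1: conn=21 S1=21 S2=41 S3=41 S4=41 blocked=[]
Op 2: conn=13 S1=21 S2=41 S3=33 S4=41 blocked=[]
Op 3: conn=38 S1=21 S2=41 S3=33 S4=41 blocked=[]
Op 4: conn=51 S1=21 S2=41 S3=33 S4=41 blocked=[]
Op 5: conn=74 S1=21 S2=41 S3=33 S4=41 blocked=[]
Op 6: conn=74 S1=21 S2=63 S3=33 S4=41 blocked=[]
Op 7: conn=74 S1=21 S2=63 S3=56 S4=41 blocked=[]
Op 8: conn=74 S1=21 S2=63 S3=56 S4=56 blocked=[]
Op 9: conn=100 S1=21 S2=63 S3=56 S4=56 blocked=[]
Op 10: conn=117 S1=21 S2=63 S3=56 S4=56 blocked=[]
Op 11: conn=109 S1=21 S2=63 S3=48 S4=56 blocked=[]
Op 12: conn=109 S1=21 S2=63 S3=48 S4=67 blocked=[]
Op 13: conn=103 S1=21 S2=57 S3=48 S4=67 blocked=[]
Op 14: conn=103 S1=21 S2=57 S3=55 S4=67 blocked=[]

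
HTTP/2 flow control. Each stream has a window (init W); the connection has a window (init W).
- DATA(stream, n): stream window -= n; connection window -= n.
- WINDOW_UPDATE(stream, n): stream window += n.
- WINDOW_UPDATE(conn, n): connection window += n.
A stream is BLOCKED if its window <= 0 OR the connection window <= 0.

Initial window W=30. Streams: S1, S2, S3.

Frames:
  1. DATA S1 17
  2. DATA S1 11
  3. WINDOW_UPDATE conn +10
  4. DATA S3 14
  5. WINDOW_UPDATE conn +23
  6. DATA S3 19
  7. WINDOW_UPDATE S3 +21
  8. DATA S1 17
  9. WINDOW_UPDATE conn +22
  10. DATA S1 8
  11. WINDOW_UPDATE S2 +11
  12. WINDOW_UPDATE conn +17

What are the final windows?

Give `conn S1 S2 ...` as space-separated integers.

Answer: 16 -23 41 18

Derivation:
Op 1: conn=13 S1=13 S2=30 S3=30 blocked=[]
Op 2: conn=2 S1=2 S2=30 S3=30 blocked=[]
Op 3: conn=12 S1=2 S2=30 S3=30 blocked=[]
Op 4: conn=-2 S1=2 S2=30 S3=16 blocked=[1, 2, 3]
Op 5: conn=21 S1=2 S2=30 S3=16 blocked=[]
Op 6: conn=2 S1=2 S2=30 S3=-3 blocked=[3]
Op 7: conn=2 S1=2 S2=30 S3=18 blocked=[]
Op 8: conn=-15 S1=-15 S2=30 S3=18 blocked=[1, 2, 3]
Op 9: conn=7 S1=-15 S2=30 S3=18 blocked=[1]
Op 10: conn=-1 S1=-23 S2=30 S3=18 blocked=[1, 2, 3]
Op 11: conn=-1 S1=-23 S2=41 S3=18 blocked=[1, 2, 3]
Op 12: conn=16 S1=-23 S2=41 S3=18 blocked=[1]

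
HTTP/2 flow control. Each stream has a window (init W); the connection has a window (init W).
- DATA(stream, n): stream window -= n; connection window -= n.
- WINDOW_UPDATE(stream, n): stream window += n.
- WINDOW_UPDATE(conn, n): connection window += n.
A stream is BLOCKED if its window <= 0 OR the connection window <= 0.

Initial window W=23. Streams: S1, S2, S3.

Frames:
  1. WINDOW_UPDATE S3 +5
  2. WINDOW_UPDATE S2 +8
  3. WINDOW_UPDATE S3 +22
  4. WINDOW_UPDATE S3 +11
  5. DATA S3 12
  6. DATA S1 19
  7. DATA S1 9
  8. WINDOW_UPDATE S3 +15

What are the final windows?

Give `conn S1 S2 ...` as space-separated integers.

Op 1: conn=23 S1=23 S2=23 S3=28 blocked=[]
Op 2: conn=23 S1=23 S2=31 S3=28 blocked=[]
Op 3: conn=23 S1=23 S2=31 S3=50 blocked=[]
Op 4: conn=23 S1=23 S2=31 S3=61 blocked=[]
Op 5: conn=11 S1=23 S2=31 S3=49 blocked=[]
Op 6: conn=-8 S1=4 S2=31 S3=49 blocked=[1, 2, 3]
Op 7: conn=-17 S1=-5 S2=31 S3=49 blocked=[1, 2, 3]
Op 8: conn=-17 S1=-5 S2=31 S3=64 blocked=[1, 2, 3]

Answer: -17 -5 31 64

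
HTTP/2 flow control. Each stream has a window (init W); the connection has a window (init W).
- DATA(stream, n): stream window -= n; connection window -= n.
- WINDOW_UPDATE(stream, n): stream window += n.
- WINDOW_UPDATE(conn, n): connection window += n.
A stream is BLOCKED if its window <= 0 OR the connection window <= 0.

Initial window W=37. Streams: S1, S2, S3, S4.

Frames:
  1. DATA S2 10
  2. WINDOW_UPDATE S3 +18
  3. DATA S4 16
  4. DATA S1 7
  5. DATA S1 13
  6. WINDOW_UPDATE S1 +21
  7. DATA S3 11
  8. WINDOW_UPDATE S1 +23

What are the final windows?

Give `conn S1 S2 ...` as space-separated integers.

Answer: -20 61 27 44 21

Derivation:
Op 1: conn=27 S1=37 S2=27 S3=37 S4=37 blocked=[]
Op 2: conn=27 S1=37 S2=27 S3=55 S4=37 blocked=[]
Op 3: conn=11 S1=37 S2=27 S3=55 S4=21 blocked=[]
Op 4: conn=4 S1=30 S2=27 S3=55 S4=21 blocked=[]
Op 5: conn=-9 S1=17 S2=27 S3=55 S4=21 blocked=[1, 2, 3, 4]
Op 6: conn=-9 S1=38 S2=27 S3=55 S4=21 blocked=[1, 2, 3, 4]
Op 7: conn=-20 S1=38 S2=27 S3=44 S4=21 blocked=[1, 2, 3, 4]
Op 8: conn=-20 S1=61 S2=27 S3=44 S4=21 blocked=[1, 2, 3, 4]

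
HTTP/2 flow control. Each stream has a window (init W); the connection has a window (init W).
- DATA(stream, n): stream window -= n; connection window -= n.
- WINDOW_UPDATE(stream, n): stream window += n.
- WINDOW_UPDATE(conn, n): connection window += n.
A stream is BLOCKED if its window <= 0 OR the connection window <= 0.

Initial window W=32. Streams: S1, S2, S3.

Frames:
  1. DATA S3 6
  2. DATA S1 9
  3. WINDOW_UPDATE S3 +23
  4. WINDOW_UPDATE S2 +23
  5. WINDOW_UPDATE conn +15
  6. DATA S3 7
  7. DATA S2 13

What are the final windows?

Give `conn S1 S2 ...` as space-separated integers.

Answer: 12 23 42 42

Derivation:
Op 1: conn=26 S1=32 S2=32 S3=26 blocked=[]
Op 2: conn=17 S1=23 S2=32 S3=26 blocked=[]
Op 3: conn=17 S1=23 S2=32 S3=49 blocked=[]
Op 4: conn=17 S1=23 S2=55 S3=49 blocked=[]
Op 5: conn=32 S1=23 S2=55 S3=49 blocked=[]
Op 6: conn=25 S1=23 S2=55 S3=42 blocked=[]
Op 7: conn=12 S1=23 S2=42 S3=42 blocked=[]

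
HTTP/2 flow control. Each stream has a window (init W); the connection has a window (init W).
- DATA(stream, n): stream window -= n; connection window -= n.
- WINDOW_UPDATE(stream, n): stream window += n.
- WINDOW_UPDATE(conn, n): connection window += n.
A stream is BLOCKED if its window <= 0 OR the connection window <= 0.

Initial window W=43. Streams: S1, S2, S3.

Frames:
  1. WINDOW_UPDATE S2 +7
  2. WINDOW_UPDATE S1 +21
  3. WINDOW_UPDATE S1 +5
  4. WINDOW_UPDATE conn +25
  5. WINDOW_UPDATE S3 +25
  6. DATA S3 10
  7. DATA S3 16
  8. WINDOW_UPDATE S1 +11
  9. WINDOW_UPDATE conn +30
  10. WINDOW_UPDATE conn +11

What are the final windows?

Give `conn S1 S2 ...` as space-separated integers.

Op 1: conn=43 S1=43 S2=50 S3=43 blocked=[]
Op 2: conn=43 S1=64 S2=50 S3=43 blocked=[]
Op 3: conn=43 S1=69 S2=50 S3=43 blocked=[]
Op 4: conn=68 S1=69 S2=50 S3=43 blocked=[]
Op 5: conn=68 S1=69 S2=50 S3=68 blocked=[]
Op 6: conn=58 S1=69 S2=50 S3=58 blocked=[]
Op 7: conn=42 S1=69 S2=50 S3=42 blocked=[]
Op 8: conn=42 S1=80 S2=50 S3=42 blocked=[]
Op 9: conn=72 S1=80 S2=50 S3=42 blocked=[]
Op 10: conn=83 S1=80 S2=50 S3=42 blocked=[]

Answer: 83 80 50 42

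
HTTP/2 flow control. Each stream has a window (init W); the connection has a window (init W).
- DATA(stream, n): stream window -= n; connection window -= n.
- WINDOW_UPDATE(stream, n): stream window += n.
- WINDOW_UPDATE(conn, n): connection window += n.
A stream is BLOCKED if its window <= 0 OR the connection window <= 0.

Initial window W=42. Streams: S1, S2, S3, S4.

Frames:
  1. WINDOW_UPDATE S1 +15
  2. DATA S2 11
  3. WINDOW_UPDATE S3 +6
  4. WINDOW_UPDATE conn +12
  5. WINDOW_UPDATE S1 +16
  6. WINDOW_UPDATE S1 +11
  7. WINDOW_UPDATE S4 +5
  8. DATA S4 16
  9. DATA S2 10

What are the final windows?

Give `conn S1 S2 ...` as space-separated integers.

Answer: 17 84 21 48 31

Derivation:
Op 1: conn=42 S1=57 S2=42 S3=42 S4=42 blocked=[]
Op 2: conn=31 S1=57 S2=31 S3=42 S4=42 blocked=[]
Op 3: conn=31 S1=57 S2=31 S3=48 S4=42 blocked=[]
Op 4: conn=43 S1=57 S2=31 S3=48 S4=42 blocked=[]
Op 5: conn=43 S1=73 S2=31 S3=48 S4=42 blocked=[]
Op 6: conn=43 S1=84 S2=31 S3=48 S4=42 blocked=[]
Op 7: conn=43 S1=84 S2=31 S3=48 S4=47 blocked=[]
Op 8: conn=27 S1=84 S2=31 S3=48 S4=31 blocked=[]
Op 9: conn=17 S1=84 S2=21 S3=48 S4=31 blocked=[]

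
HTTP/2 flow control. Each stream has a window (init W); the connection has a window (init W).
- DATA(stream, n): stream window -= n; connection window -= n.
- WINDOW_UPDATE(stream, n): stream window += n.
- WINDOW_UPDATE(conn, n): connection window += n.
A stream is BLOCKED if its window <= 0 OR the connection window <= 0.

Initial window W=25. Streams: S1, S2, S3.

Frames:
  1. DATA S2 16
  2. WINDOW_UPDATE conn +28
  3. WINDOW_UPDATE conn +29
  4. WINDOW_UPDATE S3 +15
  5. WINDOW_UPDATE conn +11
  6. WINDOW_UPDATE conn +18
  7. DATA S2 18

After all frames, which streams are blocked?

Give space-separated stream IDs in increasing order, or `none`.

Answer: S2

Derivation:
Op 1: conn=9 S1=25 S2=9 S3=25 blocked=[]
Op 2: conn=37 S1=25 S2=9 S3=25 blocked=[]
Op 3: conn=66 S1=25 S2=9 S3=25 blocked=[]
Op 4: conn=66 S1=25 S2=9 S3=40 blocked=[]
Op 5: conn=77 S1=25 S2=9 S3=40 blocked=[]
Op 6: conn=95 S1=25 S2=9 S3=40 blocked=[]
Op 7: conn=77 S1=25 S2=-9 S3=40 blocked=[2]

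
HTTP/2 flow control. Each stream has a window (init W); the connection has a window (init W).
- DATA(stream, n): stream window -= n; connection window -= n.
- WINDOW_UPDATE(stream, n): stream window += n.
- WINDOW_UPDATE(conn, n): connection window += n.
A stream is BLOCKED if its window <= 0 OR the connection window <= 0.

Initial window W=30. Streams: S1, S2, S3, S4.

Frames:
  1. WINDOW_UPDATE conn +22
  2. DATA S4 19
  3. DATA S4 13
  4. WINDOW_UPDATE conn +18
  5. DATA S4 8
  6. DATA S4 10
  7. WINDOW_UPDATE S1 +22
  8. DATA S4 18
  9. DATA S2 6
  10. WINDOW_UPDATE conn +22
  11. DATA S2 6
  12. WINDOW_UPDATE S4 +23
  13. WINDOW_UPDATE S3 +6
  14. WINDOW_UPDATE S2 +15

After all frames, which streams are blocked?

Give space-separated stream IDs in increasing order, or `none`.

Op 1: conn=52 S1=30 S2=30 S3=30 S4=30 blocked=[]
Op 2: conn=33 S1=30 S2=30 S3=30 S4=11 blocked=[]
Op 3: conn=20 S1=30 S2=30 S3=30 S4=-2 blocked=[4]
Op 4: conn=38 S1=30 S2=30 S3=30 S4=-2 blocked=[4]
Op 5: conn=30 S1=30 S2=30 S3=30 S4=-10 blocked=[4]
Op 6: conn=20 S1=30 S2=30 S3=30 S4=-20 blocked=[4]
Op 7: conn=20 S1=52 S2=30 S3=30 S4=-20 blocked=[4]
Op 8: conn=2 S1=52 S2=30 S3=30 S4=-38 blocked=[4]
Op 9: conn=-4 S1=52 S2=24 S3=30 S4=-38 blocked=[1, 2, 3, 4]
Op 10: conn=18 S1=52 S2=24 S3=30 S4=-38 blocked=[4]
Op 11: conn=12 S1=52 S2=18 S3=30 S4=-38 blocked=[4]
Op 12: conn=12 S1=52 S2=18 S3=30 S4=-15 blocked=[4]
Op 13: conn=12 S1=52 S2=18 S3=36 S4=-15 blocked=[4]
Op 14: conn=12 S1=52 S2=33 S3=36 S4=-15 blocked=[4]

Answer: S4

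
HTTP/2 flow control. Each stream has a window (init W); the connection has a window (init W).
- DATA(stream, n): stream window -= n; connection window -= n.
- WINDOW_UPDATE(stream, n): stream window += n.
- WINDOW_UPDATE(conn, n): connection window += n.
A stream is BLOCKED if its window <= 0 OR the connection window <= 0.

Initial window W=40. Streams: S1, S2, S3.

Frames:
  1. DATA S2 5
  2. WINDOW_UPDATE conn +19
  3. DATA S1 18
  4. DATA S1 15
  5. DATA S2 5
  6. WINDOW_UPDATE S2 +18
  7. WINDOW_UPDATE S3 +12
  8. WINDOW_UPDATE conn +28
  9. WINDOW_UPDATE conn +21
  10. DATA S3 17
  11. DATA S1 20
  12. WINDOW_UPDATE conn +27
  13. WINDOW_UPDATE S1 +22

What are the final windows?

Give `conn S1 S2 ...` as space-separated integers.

Answer: 55 9 48 35

Derivation:
Op 1: conn=35 S1=40 S2=35 S3=40 blocked=[]
Op 2: conn=54 S1=40 S2=35 S3=40 blocked=[]
Op 3: conn=36 S1=22 S2=35 S3=40 blocked=[]
Op 4: conn=21 S1=7 S2=35 S3=40 blocked=[]
Op 5: conn=16 S1=7 S2=30 S3=40 blocked=[]
Op 6: conn=16 S1=7 S2=48 S3=40 blocked=[]
Op 7: conn=16 S1=7 S2=48 S3=52 blocked=[]
Op 8: conn=44 S1=7 S2=48 S3=52 blocked=[]
Op 9: conn=65 S1=7 S2=48 S3=52 blocked=[]
Op 10: conn=48 S1=7 S2=48 S3=35 blocked=[]
Op 11: conn=28 S1=-13 S2=48 S3=35 blocked=[1]
Op 12: conn=55 S1=-13 S2=48 S3=35 blocked=[1]
Op 13: conn=55 S1=9 S2=48 S3=35 blocked=[]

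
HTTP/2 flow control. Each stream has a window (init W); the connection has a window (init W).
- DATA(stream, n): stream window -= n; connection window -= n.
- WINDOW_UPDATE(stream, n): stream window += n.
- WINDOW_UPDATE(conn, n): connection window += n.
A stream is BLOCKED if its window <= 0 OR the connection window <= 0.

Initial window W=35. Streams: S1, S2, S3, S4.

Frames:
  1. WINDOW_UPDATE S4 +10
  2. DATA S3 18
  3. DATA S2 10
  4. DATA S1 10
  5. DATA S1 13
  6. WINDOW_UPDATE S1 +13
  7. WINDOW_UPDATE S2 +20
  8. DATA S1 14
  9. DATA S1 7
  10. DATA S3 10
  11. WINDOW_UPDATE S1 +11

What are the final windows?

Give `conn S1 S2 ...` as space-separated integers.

Answer: -47 15 45 7 45

Derivation:
Op 1: conn=35 S1=35 S2=35 S3=35 S4=45 blocked=[]
Op 2: conn=17 S1=35 S2=35 S3=17 S4=45 blocked=[]
Op 3: conn=7 S1=35 S2=25 S3=17 S4=45 blocked=[]
Op 4: conn=-3 S1=25 S2=25 S3=17 S4=45 blocked=[1, 2, 3, 4]
Op 5: conn=-16 S1=12 S2=25 S3=17 S4=45 blocked=[1, 2, 3, 4]
Op 6: conn=-16 S1=25 S2=25 S3=17 S4=45 blocked=[1, 2, 3, 4]
Op 7: conn=-16 S1=25 S2=45 S3=17 S4=45 blocked=[1, 2, 3, 4]
Op 8: conn=-30 S1=11 S2=45 S3=17 S4=45 blocked=[1, 2, 3, 4]
Op 9: conn=-37 S1=4 S2=45 S3=17 S4=45 blocked=[1, 2, 3, 4]
Op 10: conn=-47 S1=4 S2=45 S3=7 S4=45 blocked=[1, 2, 3, 4]
Op 11: conn=-47 S1=15 S2=45 S3=7 S4=45 blocked=[1, 2, 3, 4]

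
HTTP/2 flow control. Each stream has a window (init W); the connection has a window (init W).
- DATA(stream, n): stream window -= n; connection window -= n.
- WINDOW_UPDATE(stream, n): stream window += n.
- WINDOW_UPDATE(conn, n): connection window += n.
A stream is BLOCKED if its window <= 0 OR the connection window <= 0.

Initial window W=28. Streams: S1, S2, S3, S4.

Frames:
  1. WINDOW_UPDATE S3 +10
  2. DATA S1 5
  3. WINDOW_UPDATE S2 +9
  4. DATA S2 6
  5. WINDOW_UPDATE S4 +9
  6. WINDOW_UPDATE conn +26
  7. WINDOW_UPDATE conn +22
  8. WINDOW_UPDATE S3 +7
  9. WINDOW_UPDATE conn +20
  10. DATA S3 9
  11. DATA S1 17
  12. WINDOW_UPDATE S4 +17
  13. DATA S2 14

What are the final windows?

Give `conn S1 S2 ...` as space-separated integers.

Op 1: conn=28 S1=28 S2=28 S3=38 S4=28 blocked=[]
Op 2: conn=23 S1=23 S2=28 S3=38 S4=28 blocked=[]
Op 3: conn=23 S1=23 S2=37 S3=38 S4=28 blocked=[]
Op 4: conn=17 S1=23 S2=31 S3=38 S4=28 blocked=[]
Op 5: conn=17 S1=23 S2=31 S3=38 S4=37 blocked=[]
Op 6: conn=43 S1=23 S2=31 S3=38 S4=37 blocked=[]
Op 7: conn=65 S1=23 S2=31 S3=38 S4=37 blocked=[]
Op 8: conn=65 S1=23 S2=31 S3=45 S4=37 blocked=[]
Op 9: conn=85 S1=23 S2=31 S3=45 S4=37 blocked=[]
Op 10: conn=76 S1=23 S2=31 S3=36 S4=37 blocked=[]
Op 11: conn=59 S1=6 S2=31 S3=36 S4=37 blocked=[]
Op 12: conn=59 S1=6 S2=31 S3=36 S4=54 blocked=[]
Op 13: conn=45 S1=6 S2=17 S3=36 S4=54 blocked=[]

Answer: 45 6 17 36 54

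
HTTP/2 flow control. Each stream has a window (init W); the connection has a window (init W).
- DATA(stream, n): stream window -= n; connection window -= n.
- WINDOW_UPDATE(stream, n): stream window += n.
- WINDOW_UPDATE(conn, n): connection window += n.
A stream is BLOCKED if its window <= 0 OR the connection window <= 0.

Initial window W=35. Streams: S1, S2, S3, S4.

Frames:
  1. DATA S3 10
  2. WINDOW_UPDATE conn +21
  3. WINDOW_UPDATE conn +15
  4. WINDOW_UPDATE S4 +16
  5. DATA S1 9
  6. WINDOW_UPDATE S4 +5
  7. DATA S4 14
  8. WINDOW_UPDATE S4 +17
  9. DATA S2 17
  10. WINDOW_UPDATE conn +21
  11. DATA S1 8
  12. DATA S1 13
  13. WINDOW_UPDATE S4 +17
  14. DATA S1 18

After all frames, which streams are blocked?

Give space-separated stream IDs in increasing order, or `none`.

Answer: S1

Derivation:
Op 1: conn=25 S1=35 S2=35 S3=25 S4=35 blocked=[]
Op 2: conn=46 S1=35 S2=35 S3=25 S4=35 blocked=[]
Op 3: conn=61 S1=35 S2=35 S3=25 S4=35 blocked=[]
Op 4: conn=61 S1=35 S2=35 S3=25 S4=51 blocked=[]
Op 5: conn=52 S1=26 S2=35 S3=25 S4=51 blocked=[]
Op 6: conn=52 S1=26 S2=35 S3=25 S4=56 blocked=[]
Op 7: conn=38 S1=26 S2=35 S3=25 S4=42 blocked=[]
Op 8: conn=38 S1=26 S2=35 S3=25 S4=59 blocked=[]
Op 9: conn=21 S1=26 S2=18 S3=25 S4=59 blocked=[]
Op 10: conn=42 S1=26 S2=18 S3=25 S4=59 blocked=[]
Op 11: conn=34 S1=18 S2=18 S3=25 S4=59 blocked=[]
Op 12: conn=21 S1=5 S2=18 S3=25 S4=59 blocked=[]
Op 13: conn=21 S1=5 S2=18 S3=25 S4=76 blocked=[]
Op 14: conn=3 S1=-13 S2=18 S3=25 S4=76 blocked=[1]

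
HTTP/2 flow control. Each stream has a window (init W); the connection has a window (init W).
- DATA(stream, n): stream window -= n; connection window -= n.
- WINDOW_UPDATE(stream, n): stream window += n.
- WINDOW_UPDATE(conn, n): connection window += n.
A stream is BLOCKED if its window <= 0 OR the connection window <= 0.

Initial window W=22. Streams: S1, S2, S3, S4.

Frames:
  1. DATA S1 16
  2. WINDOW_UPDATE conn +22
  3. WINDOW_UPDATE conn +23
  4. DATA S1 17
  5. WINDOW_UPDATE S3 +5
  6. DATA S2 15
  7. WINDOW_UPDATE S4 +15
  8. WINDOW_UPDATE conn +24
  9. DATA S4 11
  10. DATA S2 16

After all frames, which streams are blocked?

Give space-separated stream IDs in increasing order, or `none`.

Op 1: conn=6 S1=6 S2=22 S3=22 S4=22 blocked=[]
Op 2: conn=28 S1=6 S2=22 S3=22 S4=22 blocked=[]
Op 3: conn=51 S1=6 S2=22 S3=22 S4=22 blocked=[]
Op 4: conn=34 S1=-11 S2=22 S3=22 S4=22 blocked=[1]
Op 5: conn=34 S1=-11 S2=22 S3=27 S4=22 blocked=[1]
Op 6: conn=19 S1=-11 S2=7 S3=27 S4=22 blocked=[1]
Op 7: conn=19 S1=-11 S2=7 S3=27 S4=37 blocked=[1]
Op 8: conn=43 S1=-11 S2=7 S3=27 S4=37 blocked=[1]
Op 9: conn=32 S1=-11 S2=7 S3=27 S4=26 blocked=[1]
Op 10: conn=16 S1=-11 S2=-9 S3=27 S4=26 blocked=[1, 2]

Answer: S1 S2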